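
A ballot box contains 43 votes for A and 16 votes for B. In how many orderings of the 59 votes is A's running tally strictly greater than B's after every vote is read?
Strict-lead orderings = 50207556642705

Total orderings of the 59 votes with 43 for A: C(59, 43) = 109712808959985. By the Bertrand ballot formula (Cycle Lemma / reflection principle), the number of orderings in which A is strictly ahead of B throughout is (p − q)/(p + q) · C(p + q, p) = (43 − 16)/(43 + 16) · 109712808959985 = 50207556642705.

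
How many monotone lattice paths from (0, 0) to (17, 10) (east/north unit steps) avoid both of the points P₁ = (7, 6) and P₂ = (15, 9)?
Number of paths = 3645477

Inclusion–exclusion. Total paths: C(27, 17) = 8436285. Through P₁: C(13, 7)·C(14, 10) = 1717716. Through P₂: C(24, 15)·C(3, 2) = 3922512. Since P₁ is strictly southwest of P₂, a monotone path through both must visit P₁ then P₂; paths through both = C(13, 7)·C(11, 8)·C(3, 2) = 849420. Avoid both = 8436285 − 1717716 − 3922512 + 849420 = 3645477.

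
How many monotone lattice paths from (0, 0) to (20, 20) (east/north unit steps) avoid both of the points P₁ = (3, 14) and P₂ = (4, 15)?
Number of paths = 137726686776

Inclusion–exclusion. Total paths: C(40, 20) = 137846528820. Through P₁: C(17, 3)·C(23, 17) = 68643960. Through P₂: C(19, 4)·C(21, 16) = 78872724. Since P₁ is strictly southwest of P₂, a monotone path through both must visit P₁ then P₂; paths through both = C(17, 3)·C(2, 1)·C(21, 16) = 27674640. Avoid both = 137846528820 − 68643960 − 78872724 + 27674640 = 137726686776.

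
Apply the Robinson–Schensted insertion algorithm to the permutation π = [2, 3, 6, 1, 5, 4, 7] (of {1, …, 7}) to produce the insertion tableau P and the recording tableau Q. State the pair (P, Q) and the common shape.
P = [1, 3, 4, 7] / [2, 5] / [6];  Q = [1, 2, 3, 7] / [4, 5] / [6];  common shape = (4, 2, 1)

Row-insert the values π_1, π_2, … into P one at a time, bumping the leftmost entry strictly greater than the inserted value down to the next row. The recording tableau Q records, in position (i, j), the step at which that cell was added to P.
  Insert 2 (step 1): P = [2];  Q = [1]
  Insert 3 (step 2): P = [2, 3];  Q = [1, 2]
  Insert 6 (step 3): P = [2, 3, 6];  Q = [1, 2, 3]
  Insert 1 (step 4): P = [1, 3, 6] / [2];  Q = [1, 2, 3] / [4]
  Insert 5 (step 5): P = [1, 3, 5] / [2, 6];  Q = [1, 2, 3] / [4, 5]
  Insert 4 (step 6): P = [1, 3, 4] / [2, 5] / [6];  Q = [1, 2, 3] / [4, 5] / [6]
  Insert 7 (step 7): P = [1, 3, 4, 7] / [2, 5] / [6];  Q = [1, 2, 3, 7] / [4, 5] / [6]
Final shape: (4, 2, 1).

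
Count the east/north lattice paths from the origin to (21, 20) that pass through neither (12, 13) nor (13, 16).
Number of paths = 186341461295

Inclusion–exclusion. Total paths: C(41, 21) = 269128937220. Through P₁: C(25, 12)·C(16, 9) = 59491432000. Through P₂: C(29, 13)·C(12, 8) = 33592637925. Since P₁ is strictly southwest of P₂, a monotone path through both must visit P₁ then P₂; paths through both = C(25, 12)·C(4, 1)·C(12, 8) = 10296594000. Avoid both = 269128937220 − 59491432000 − 33592637925 + 10296594000 = 186341461295.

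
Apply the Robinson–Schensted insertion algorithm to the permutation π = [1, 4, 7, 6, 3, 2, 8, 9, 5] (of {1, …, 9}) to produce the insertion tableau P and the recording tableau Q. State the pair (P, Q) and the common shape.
P = [1, 2, 5, 8, 9] / [3, 6] / [4] / [7];  Q = [1, 2, 3, 7, 8] / [4, 9] / [5] / [6];  common shape = (5, 2, 1, 1)

Row-insert the values π_1, π_2, … into P one at a time, bumping the leftmost entry strictly greater than the inserted value down to the next row. The recording tableau Q records, in position (i, j), the step at which that cell was added to P.
  Insert 1 (step 1): P = [1];  Q = [1]
  Insert 4 (step 2): P = [1, 4];  Q = [1, 2]
  Insert 7 (step 3): P = [1, 4, 7];  Q = [1, 2, 3]
  Insert 6 (step 4): P = [1, 4, 6] / [7];  Q = [1, 2, 3] / [4]
  Insert 3 (step 5): P = [1, 3, 6] / [4] / [7];  Q = [1, 2, 3] / [4] / [5]
  Insert 2 (step 6): P = [1, 2, 6] / [3] / [4] / [7];  Q = [1, 2, 3] / [4] / [5] / [6]
  Insert 8 (step 7): P = [1, 2, 6, 8] / [3] / [4] / [7];  Q = [1, 2, 3, 7] / [4] / [5] / [6]
  Insert 9 (step 8): P = [1, 2, 6, 8, 9] / [3] / [4] / [7];  Q = [1, 2, 3, 7, 8] / [4] / [5] / [6]
  Insert 5 (step 9): P = [1, 2, 5, 8, 9] / [3, 6] / [4] / [7];  Q = [1, 2, 3, 7, 8] / [4, 9] / [5] / [6]
Final shape: (5, 2, 1, 1).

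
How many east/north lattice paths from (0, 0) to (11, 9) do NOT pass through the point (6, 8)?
Number of paths = 149942

Total paths from (0, 0) to (11, 9): C(20, 11) = 167960. Paths through (6, 8): (paths (0, 0) → (6, 8)) × (paths (6, 8) → (11, 9)) = C(14, 6) · C(6, 5) = 3003 · 6 = 18018. Avoidance count = 167960 − 18018 = 149942.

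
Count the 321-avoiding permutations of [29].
C_29 = 1002242216651368

These 321-avoiding permutations are counted by the Catalan number C_n = (1/(n + 1)) · C(2n, n). For n = 29: C_29 = (1/30) · C(58, 29) = 30067266499541040/30 = 1002242216651368.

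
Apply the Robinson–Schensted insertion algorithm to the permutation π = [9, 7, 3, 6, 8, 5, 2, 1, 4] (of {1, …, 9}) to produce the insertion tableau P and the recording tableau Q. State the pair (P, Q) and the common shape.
P = [1, 4, 8] / [2, 5] / [3] / [6] / [7] / [9];  Q = [1, 4, 5] / [2, 9] / [3] / [6] / [7] / [8];  common shape = (3, 2, 1, 1, 1, 1)

Row-insert the values π_1, π_2, … into P one at a time, bumping the leftmost entry strictly greater than the inserted value down to the next row. The recording tableau Q records, in position (i, j), the step at which that cell was added to P.
  Insert 9 (step 1): P = [9];  Q = [1]
  Insert 7 (step 2): P = [7] / [9];  Q = [1] / [2]
  Insert 3 (step 3): P = [3] / [7] / [9];  Q = [1] / [2] / [3]
  Insert 6 (step 4): P = [3, 6] / [7] / [9];  Q = [1, 4] / [2] / [3]
  Insert 8 (step 5): P = [3, 6, 8] / [7] / [9];  Q = [1, 4, 5] / [2] / [3]
  Insert 5 (step 6): P = [3, 5, 8] / [6] / [7] / [9];  Q = [1, 4, 5] / [2] / [3] / [6]
  Insert 2 (step 7): P = [2, 5, 8] / [3] / [6] / [7] / [9];  Q = [1, 4, 5] / [2] / [3] / [6] / [7]
  Insert 1 (step 8): P = [1, 5, 8] / [2] / [3] / [6] / [7] / [9];  Q = [1, 4, 5] / [2] / [3] / [6] / [7] / [8]
  Insert 4 (step 9): P = [1, 4, 8] / [2, 5] / [3] / [6] / [7] / [9];  Q = [1, 4, 5] / [2, 9] / [3] / [6] / [7] / [8]
Final shape: (3, 2, 1, 1, 1, 1).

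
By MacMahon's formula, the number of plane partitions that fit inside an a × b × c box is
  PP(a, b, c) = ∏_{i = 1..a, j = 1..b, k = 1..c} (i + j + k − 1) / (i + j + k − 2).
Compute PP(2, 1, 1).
PP(2, 1, 1) = 3

Evaluate the triple product over i = 1..2, j = 1..1, k = 1..1. The factors are (2/1) · (3/2). The numerators and denominators telescope so the product is an integer; carrying out the multiplication exactly gives PP(2, 1, 1) = 3.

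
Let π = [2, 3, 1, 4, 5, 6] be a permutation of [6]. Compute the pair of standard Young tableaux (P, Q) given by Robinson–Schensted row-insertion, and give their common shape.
P = [1, 3, 4, 5, 6] / [2];  Q = [1, 2, 4, 5, 6] / [3];  common shape = (5, 1)

Row-insert the values π_1, π_2, … into P one at a time, bumping the leftmost entry strictly greater than the inserted value down to the next row. The recording tableau Q records, in position (i, j), the step at which that cell was added to P.
  Insert 2 (step 1): P = [2];  Q = [1]
  Insert 3 (step 2): P = [2, 3];  Q = [1, 2]
  Insert 1 (step 3): P = [1, 3] / [2];  Q = [1, 2] / [3]
  Insert 4 (step 4): P = [1, 3, 4] / [2];  Q = [1, 2, 4] / [3]
  Insert 5 (step 5): P = [1, 3, 4, 5] / [2];  Q = [1, 2, 4, 5] / [3]
  Insert 6 (step 6): P = [1, 3, 4, 5, 6] / [2];  Q = [1, 2, 4, 5, 6] / [3]
Final shape: (5, 1).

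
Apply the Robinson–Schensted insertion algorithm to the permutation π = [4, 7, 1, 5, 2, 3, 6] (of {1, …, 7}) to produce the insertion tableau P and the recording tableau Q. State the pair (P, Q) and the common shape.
P = [1, 2, 3, 6] / [4, 5] / [7];  Q = [1, 2, 6, 7] / [3, 4] / [5];  common shape = (4, 2, 1)

Row-insert the values π_1, π_2, … into P one at a time, bumping the leftmost entry strictly greater than the inserted value down to the next row. The recording tableau Q records, in position (i, j), the step at which that cell was added to P.
  Insert 4 (step 1): P = [4];  Q = [1]
  Insert 7 (step 2): P = [4, 7];  Q = [1, 2]
  Insert 1 (step 3): P = [1, 7] / [4];  Q = [1, 2] / [3]
  Insert 5 (step 4): P = [1, 5] / [4, 7];  Q = [1, 2] / [3, 4]
  Insert 2 (step 5): P = [1, 2] / [4, 5] / [7];  Q = [1, 2] / [3, 4] / [5]
  Insert 3 (step 6): P = [1, 2, 3] / [4, 5] / [7];  Q = [1, 2, 6] / [3, 4] / [5]
  Insert 6 (step 7): P = [1, 2, 3, 6] / [4, 5] / [7];  Q = [1, 2, 6, 7] / [3, 4] / [5]
Final shape: (4, 2, 1).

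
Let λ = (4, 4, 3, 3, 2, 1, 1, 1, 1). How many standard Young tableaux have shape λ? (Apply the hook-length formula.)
# SYT of shape (4, 4, 3, 3, 2, 1, 1, 1, 1) = 44089500

Hook-length formula: f^λ = n! / Π hook(c), product over all cells c of the Young diagram. For λ = (4, 4, 3, 3, 2, 1, 1, 1, 1), n = 20 boxes. Hook lengths by row (left-to-right, top-to-bottom): [12, 7, 5, 2]; [11, 6, 4, 1]; [9, 4, 2]; [8, 3, 1]; [6, 1]; [4]; [3]; [2]; [1]. Product of hooks = 55180984320. So f^λ = 20! / 55180984320 = 2432902008176640000 / 55180984320 = 44089500.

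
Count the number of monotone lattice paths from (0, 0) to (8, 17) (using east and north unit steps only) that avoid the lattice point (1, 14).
Number of paths = 1079775

Total paths from (0, 0) to (8, 17): C(25, 8) = 1081575. Paths through (1, 14): (paths (0, 0) → (1, 14)) × (paths (1, 14) → (8, 17)) = C(15, 1) · C(10, 7) = 15 · 120 = 1800. Avoidance count = 1081575 − 1800 = 1079775.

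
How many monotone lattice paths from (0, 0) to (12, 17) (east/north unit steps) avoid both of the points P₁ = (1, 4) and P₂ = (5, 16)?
Number of paths = 39325223

Inclusion–exclusion. Total paths: C(29, 12) = 51895935. Through P₁: C(5, 1)·C(24, 11) = 12480720. Through P₂: C(21, 5)·C(8, 7) = 162792. Since P₁ is strictly southwest of P₂, a monotone path through both must visit P₁ then P₂; paths through both = C(5, 1)·C(16, 4)·C(8, 7) = 72800. Avoid both = 51895935 − 12480720 − 162792 + 72800 = 39325223.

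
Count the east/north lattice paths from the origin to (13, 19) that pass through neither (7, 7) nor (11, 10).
Number of paths = 270869172

Inclusion–exclusion. Total paths: C(32, 13) = 347373600. Through P₁: C(14, 7)·C(18, 6) = 63711648. Through P₂: C(21, 11)·C(11, 2) = 19399380. Since P₁ is strictly southwest of P₂, a monotone path through both must visit P₁ then P₂; paths through both = C(14, 7)·C(7, 4)·C(11, 2) = 6606600. Avoid both = 347373600 − 63711648 − 19399380 + 6606600 = 270869172.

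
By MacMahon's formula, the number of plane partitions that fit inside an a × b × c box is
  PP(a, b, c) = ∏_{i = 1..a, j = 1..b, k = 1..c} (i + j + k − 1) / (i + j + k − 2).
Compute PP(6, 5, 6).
PP(6, 5, 6) = 55197331332

Evaluate the triple product over i = 1..6, j = 1..5, k = 1..6. The factors are (2/1) · (3/2) · (4/3) · (5/4) · (6/5) · (7/6) · (3/2) · (4/3) · … (180 factors total). The numerators and denominators telescope so the product is an integer; carrying out the multiplication exactly gives PP(6, 5, 6) = 55197331332.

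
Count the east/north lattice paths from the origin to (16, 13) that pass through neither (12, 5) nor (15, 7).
Number of paths = 64040207

Inclusion–exclusion. Total paths: C(29, 16) = 67863915. Through P₁: C(17, 12)·C(12, 4) = 3063060. Through P₂: C(22, 15)·C(7, 1) = 1193808. Since P₁ is strictly southwest of P₂, a monotone path through both must visit P₁ then P₂; paths through both = C(17, 12)·C(5, 3)·C(7, 1) = 433160. Avoid both = 67863915 − 3063060 − 1193808 + 433160 = 64040207.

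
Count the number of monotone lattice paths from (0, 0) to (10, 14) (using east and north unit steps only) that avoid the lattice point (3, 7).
Number of paths = 1549416

Total paths from (0, 0) to (10, 14): C(24, 10) = 1961256. Paths through (3, 7): (paths (0, 0) → (3, 7)) × (paths (3, 7) → (10, 14)) = C(10, 3) · C(14, 7) = 120 · 3432 = 411840. Avoidance count = 1961256 − 411840 = 1549416.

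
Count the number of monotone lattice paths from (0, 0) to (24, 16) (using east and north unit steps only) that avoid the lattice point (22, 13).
Number of paths = 48088723650

Total paths from (0, 0) to (24, 16): C(40, 24) = 62852101650. Paths through (22, 13): (paths (0, 0) → (22, 13)) × (paths (22, 13) → (24, 16)) = C(35, 22) · C(5, 2) = 1476337800 · 10 = 14763378000. Avoidance count = 62852101650 − 14763378000 = 48088723650.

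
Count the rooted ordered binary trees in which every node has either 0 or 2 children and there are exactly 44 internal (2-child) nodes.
C_44 = 583300119592996693088040

These full binary trees are counted by the Catalan number C_n = (1/(n + 1)) · C(2n, n). For n = 44: C_44 = (1/45) · C(88, 44) = 26248505381684851188961800/45 = 583300119592996693088040.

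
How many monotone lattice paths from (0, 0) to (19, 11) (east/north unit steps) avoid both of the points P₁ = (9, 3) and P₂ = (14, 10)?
Number of paths = 34278444

Inclusion–exclusion. Total paths: C(30, 19) = 54627300. Through P₁: C(12, 9)·C(18, 10) = 9626760. Through P₂: C(24, 14)·C(6, 5) = 11767536. Since P₁ is strictly southwest of P₂, a monotone path through both must visit P₁ then P₂; paths through both = C(12, 9)·C(12, 5)·C(6, 5) = 1045440. Avoid both = 54627300 − 9626760 − 11767536 + 1045440 = 34278444.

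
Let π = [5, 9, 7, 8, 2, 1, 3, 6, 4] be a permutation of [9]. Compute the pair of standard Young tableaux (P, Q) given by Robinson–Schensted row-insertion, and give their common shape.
P = [1, 3, 4] / [2, 6, 8] / [5, 7] / [9];  Q = [1, 2, 4] / [3, 7, 8] / [5, 9] / [6];  common shape = (3, 3, 2, 1)

Row-insert the values π_1, π_2, … into P one at a time, bumping the leftmost entry strictly greater than the inserted value down to the next row. The recording tableau Q records, in position (i, j), the step at which that cell was added to P.
  Insert 5 (step 1): P = [5];  Q = [1]
  Insert 9 (step 2): P = [5, 9];  Q = [1, 2]
  Insert 7 (step 3): P = [5, 7] / [9];  Q = [1, 2] / [3]
  Insert 8 (step 4): P = [5, 7, 8] / [9];  Q = [1, 2, 4] / [3]
  Insert 2 (step 5): P = [2, 7, 8] / [5] / [9];  Q = [1, 2, 4] / [3] / [5]
  Insert 1 (step 6): P = [1, 7, 8] / [2] / [5] / [9];  Q = [1, 2, 4] / [3] / [5] / [6]
  Insert 3 (step 7): P = [1, 3, 8] / [2, 7] / [5] / [9];  Q = [1, 2, 4] / [3, 7] / [5] / [6]
  Insert 6 (step 8): P = [1, 3, 6] / [2, 7, 8] / [5] / [9];  Q = [1, 2, 4] / [3, 7, 8] / [5] / [6]
  Insert 4 (step 9): P = [1, 3, 4] / [2, 6, 8] / [5, 7] / [9];  Q = [1, 2, 4] / [3, 7, 8] / [5, 9] / [6]
Final shape: (3, 3, 2, 1).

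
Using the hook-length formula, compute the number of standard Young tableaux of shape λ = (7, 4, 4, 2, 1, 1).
# SYT of shape (7, 4, 4, 2, 1, 1) = 41570100

Hook-length formula: f^λ = n! / Π hook(c), product over all cells c of the Young diagram. For λ = (7, 4, 4, 2, 1, 1), n = 19 boxes. Hook lengths by row (left-to-right, top-to-bottom): [12, 9, 7, 6, 3, 2, 1]; [8, 5, 3, 2]; [7, 4, 2, 1]; [4, 1]; [2]; [1]. Product of hooks = 2926264320. So f^λ = 19! / 2926264320 = 121645100408832000 / 2926264320 = 41570100.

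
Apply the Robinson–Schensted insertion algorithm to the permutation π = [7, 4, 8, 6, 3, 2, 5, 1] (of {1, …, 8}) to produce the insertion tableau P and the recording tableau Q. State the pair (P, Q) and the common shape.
P = [1, 5] / [2, 6] / [3, 8] / [4] / [7];  Q = [1, 3] / [2, 4] / [5, 7] / [6] / [8];  common shape = (2, 2, 2, 1, 1)

Row-insert the values π_1, π_2, … into P one at a time, bumping the leftmost entry strictly greater than the inserted value down to the next row. The recording tableau Q records, in position (i, j), the step at which that cell was added to P.
  Insert 7 (step 1): P = [7];  Q = [1]
  Insert 4 (step 2): P = [4] / [7];  Q = [1] / [2]
  Insert 8 (step 3): P = [4, 8] / [7];  Q = [1, 3] / [2]
  Insert 6 (step 4): P = [4, 6] / [7, 8];  Q = [1, 3] / [2, 4]
  Insert 3 (step 5): P = [3, 6] / [4, 8] / [7];  Q = [1, 3] / [2, 4] / [5]
  Insert 2 (step 6): P = [2, 6] / [3, 8] / [4] / [7];  Q = [1, 3] / [2, 4] / [5] / [6]
  Insert 5 (step 7): P = [2, 5] / [3, 6] / [4, 8] / [7];  Q = [1, 3] / [2, 4] / [5, 7] / [6]
  Insert 1 (step 8): P = [1, 5] / [2, 6] / [3, 8] / [4] / [7];  Q = [1, 3] / [2, 4] / [5, 7] / [6] / [8]
Final shape: (2, 2, 2, 1, 1).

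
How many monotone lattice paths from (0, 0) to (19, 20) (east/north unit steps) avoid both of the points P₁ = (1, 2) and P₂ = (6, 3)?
Number of paths = 33793708410

Inclusion–exclusion. Total paths: C(39, 19) = 68923264410. Through P₁: C(3, 1)·C(36, 18) = 27225405900. Through P₂: C(9, 6)·C(30, 13) = 10059827400. Since P₁ is strictly southwest of P₂, a monotone path through both must visit P₁ then P₂; paths through both = C(3, 1)·C(6, 5)·C(30, 13) = 2155677300. Avoid both = 68923264410 − 27225405900 − 10059827400 + 2155677300 = 33793708410.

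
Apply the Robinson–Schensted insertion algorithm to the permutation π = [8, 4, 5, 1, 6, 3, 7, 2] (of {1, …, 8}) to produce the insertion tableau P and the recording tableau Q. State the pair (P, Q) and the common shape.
P = [1, 2, 6, 7] / [3, 5] / [4] / [8];  Q = [1, 3, 5, 7] / [2, 6] / [4] / [8];  common shape = (4, 2, 1, 1)

Row-insert the values π_1, π_2, … into P one at a time, bumping the leftmost entry strictly greater than the inserted value down to the next row. The recording tableau Q records, in position (i, j), the step at which that cell was added to P.
  Insert 8 (step 1): P = [8];  Q = [1]
  Insert 4 (step 2): P = [4] / [8];  Q = [1] / [2]
  Insert 5 (step 3): P = [4, 5] / [8];  Q = [1, 3] / [2]
  Insert 1 (step 4): P = [1, 5] / [4] / [8];  Q = [1, 3] / [2] / [4]
  Insert 6 (step 5): P = [1, 5, 6] / [4] / [8];  Q = [1, 3, 5] / [2] / [4]
  Insert 3 (step 6): P = [1, 3, 6] / [4, 5] / [8];  Q = [1, 3, 5] / [2, 6] / [4]
  Insert 7 (step 7): P = [1, 3, 6, 7] / [4, 5] / [8];  Q = [1, 3, 5, 7] / [2, 6] / [4]
  Insert 2 (step 8): P = [1, 2, 6, 7] / [3, 5] / [4] / [8];  Q = [1, 3, 5, 7] / [2, 6] / [4] / [8]
Final shape: (4, 2, 1, 1).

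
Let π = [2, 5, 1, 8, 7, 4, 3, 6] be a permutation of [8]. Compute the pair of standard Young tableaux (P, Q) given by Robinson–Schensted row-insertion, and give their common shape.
P = [1, 3, 6] / [2, 4, 7] / [5] / [8];  Q = [1, 2, 4] / [3, 5, 8] / [6] / [7];  common shape = (3, 3, 1, 1)

Row-insert the values π_1, π_2, … into P one at a time, bumping the leftmost entry strictly greater than the inserted value down to the next row. The recording tableau Q records, in position (i, j), the step at which that cell was added to P.
  Insert 2 (step 1): P = [2];  Q = [1]
  Insert 5 (step 2): P = [2, 5];  Q = [1, 2]
  Insert 1 (step 3): P = [1, 5] / [2];  Q = [1, 2] / [3]
  Insert 8 (step 4): P = [1, 5, 8] / [2];  Q = [1, 2, 4] / [3]
  Insert 7 (step 5): P = [1, 5, 7] / [2, 8];  Q = [1, 2, 4] / [3, 5]
  Insert 4 (step 6): P = [1, 4, 7] / [2, 5] / [8];  Q = [1, 2, 4] / [3, 5] / [6]
  Insert 3 (step 7): P = [1, 3, 7] / [2, 4] / [5] / [8];  Q = [1, 2, 4] / [3, 5] / [6] / [7]
  Insert 6 (step 8): P = [1, 3, 6] / [2, 4, 7] / [5] / [8];  Q = [1, 2, 4] / [3, 5, 8] / [6] / [7]
Final shape: (3, 3, 1, 1).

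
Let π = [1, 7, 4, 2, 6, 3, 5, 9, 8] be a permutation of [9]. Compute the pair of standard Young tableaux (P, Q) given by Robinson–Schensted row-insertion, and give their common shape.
P = [1, 2, 3, 5, 8] / [4, 6, 9] / [7];  Q = [1, 2, 5, 7, 8] / [3, 6, 9] / [4];  common shape = (5, 3, 1)

Row-insert the values π_1, π_2, … into P one at a time, bumping the leftmost entry strictly greater than the inserted value down to the next row. The recording tableau Q records, in position (i, j), the step at which that cell was added to P.
  Insert 1 (step 1): P = [1];  Q = [1]
  Insert 7 (step 2): P = [1, 7];  Q = [1, 2]
  Insert 4 (step 3): P = [1, 4] / [7];  Q = [1, 2] / [3]
  Insert 2 (step 4): P = [1, 2] / [4] / [7];  Q = [1, 2] / [3] / [4]
  Insert 6 (step 5): P = [1, 2, 6] / [4] / [7];  Q = [1, 2, 5] / [3] / [4]
  Insert 3 (step 6): P = [1, 2, 3] / [4, 6] / [7];  Q = [1, 2, 5] / [3, 6] / [4]
  Insert 5 (step 7): P = [1, 2, 3, 5] / [4, 6] / [7];  Q = [1, 2, 5, 7] / [3, 6] / [4]
  Insert 9 (step 8): P = [1, 2, 3, 5, 9] / [4, 6] / [7];  Q = [1, 2, 5, 7, 8] / [3, 6] / [4]
  Insert 8 (step 9): P = [1, 2, 3, 5, 8] / [4, 6, 9] / [7];  Q = [1, 2, 5, 7, 8] / [3, 6, 9] / [4]
Final shape: (5, 3, 1).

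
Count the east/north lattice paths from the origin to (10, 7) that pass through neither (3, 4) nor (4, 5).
Number of paths = 13680

Inclusion–exclusion. Total paths: C(17, 10) = 19448. Through P₁: C(7, 3)·C(10, 7) = 4200. Through P₂: C(9, 4)·C(8, 6) = 3528. Since P₁ is strictly southwest of P₂, a monotone path through both must visit P₁ then P₂; paths through both = C(7, 3)·C(2, 1)·C(8, 6) = 1960. Avoid both = 19448 − 4200 − 3528 + 1960 = 13680.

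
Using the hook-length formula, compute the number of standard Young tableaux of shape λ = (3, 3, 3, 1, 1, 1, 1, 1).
# SYT of shape (3, 3, 3, 1, 1, 1, 1, 1) = 7007

Hook-length formula: f^λ = n! / Π hook(c), product over all cells c of the Young diagram. For λ = (3, 3, 3, 1, 1, 1, 1, 1), n = 14 boxes. Hook lengths by row (left-to-right, top-to-bottom): [10, 4, 3]; [9, 3, 2]; [8, 2, 1]; [5]; [4]; [3]; [2]; [1]. Product of hooks = 12441600. So f^λ = 14! / 12441600 = 87178291200 / 12441600 = 7007.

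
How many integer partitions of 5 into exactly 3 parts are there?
p(5, 3 parts) = 2

Partitions of n into exactly k parts ↔ partitions of n − k into at most k parts (subtract 1 from each part). For n = 5, k = 3, the partitions are: 3+1+1, 2+2+1. Count = 2.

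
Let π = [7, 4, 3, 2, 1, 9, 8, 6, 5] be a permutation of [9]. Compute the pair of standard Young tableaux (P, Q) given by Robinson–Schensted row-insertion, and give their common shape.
P = [1, 5] / [2, 6] / [3, 8] / [4, 9] / [7];  Q = [1, 6] / [2, 7] / [3, 8] / [4, 9] / [5];  common shape = (2, 2, 2, 2, 1)

Row-insert the values π_1, π_2, … into P one at a time, bumping the leftmost entry strictly greater than the inserted value down to the next row. The recording tableau Q records, in position (i, j), the step at which that cell was added to P.
  Insert 7 (step 1): P = [7];  Q = [1]
  Insert 4 (step 2): P = [4] / [7];  Q = [1] / [2]
  Insert 3 (step 3): P = [3] / [4] / [7];  Q = [1] / [2] / [3]
  Insert 2 (step 4): P = [2] / [3] / [4] / [7];  Q = [1] / [2] / [3] / [4]
  Insert 1 (step 5): P = [1] / [2] / [3] / [4] / [7];  Q = [1] / [2] / [3] / [4] / [5]
  Insert 9 (step 6): P = [1, 9] / [2] / [3] / [4] / [7];  Q = [1, 6] / [2] / [3] / [4] / [5]
  Insert 8 (step 7): P = [1, 8] / [2, 9] / [3] / [4] / [7];  Q = [1, 6] / [2, 7] / [3] / [4] / [5]
  Insert 6 (step 8): P = [1, 6] / [2, 8] / [3, 9] / [4] / [7];  Q = [1, 6] / [2, 7] / [3, 8] / [4] / [5]
  Insert 5 (step 9): P = [1, 5] / [2, 6] / [3, 8] / [4, 9] / [7];  Q = [1, 6] / [2, 7] / [3, 8] / [4, 9] / [5]
Final shape: (2, 2, 2, 2, 1).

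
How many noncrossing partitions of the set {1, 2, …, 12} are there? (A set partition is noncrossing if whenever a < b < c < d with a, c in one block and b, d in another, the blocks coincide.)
C_12 = 208012

These noncrossing partitions are counted by the Catalan number C_n = (1/(n + 1)) · C(2n, n). For n = 12: C_12 = (1/13) · C(24, 12) = 2704156/13 = 208012.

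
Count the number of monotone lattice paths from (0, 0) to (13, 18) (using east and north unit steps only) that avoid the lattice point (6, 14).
Number of paths = 193462275

Total paths from (0, 0) to (13, 18): C(31, 13) = 206253075. Paths through (6, 14): (paths (0, 0) → (6, 14)) × (paths (6, 14) → (13, 18)) = C(20, 6) · C(11, 7) = 38760 · 330 = 12790800. Avoidance count = 206253075 − 12790800 = 193462275.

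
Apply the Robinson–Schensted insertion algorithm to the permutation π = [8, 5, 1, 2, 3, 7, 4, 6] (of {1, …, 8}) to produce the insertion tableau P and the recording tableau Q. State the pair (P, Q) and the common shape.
P = [1, 2, 3, 4, 6] / [5, 7] / [8];  Q = [1, 4, 5, 6, 8] / [2, 7] / [3];  common shape = (5, 2, 1)

Row-insert the values π_1, π_2, … into P one at a time, bumping the leftmost entry strictly greater than the inserted value down to the next row. The recording tableau Q records, in position (i, j), the step at which that cell was added to P.
  Insert 8 (step 1): P = [8];  Q = [1]
  Insert 5 (step 2): P = [5] / [8];  Q = [1] / [2]
  Insert 1 (step 3): P = [1] / [5] / [8];  Q = [1] / [2] / [3]
  Insert 2 (step 4): P = [1, 2] / [5] / [8];  Q = [1, 4] / [2] / [3]
  Insert 3 (step 5): P = [1, 2, 3] / [5] / [8];  Q = [1, 4, 5] / [2] / [3]
  Insert 7 (step 6): P = [1, 2, 3, 7] / [5] / [8];  Q = [1, 4, 5, 6] / [2] / [3]
  Insert 4 (step 7): P = [1, 2, 3, 4] / [5, 7] / [8];  Q = [1, 4, 5, 6] / [2, 7] / [3]
  Insert 6 (step 8): P = [1, 2, 3, 4, 6] / [5, 7] / [8];  Q = [1, 4, 5, 6, 8] / [2, 7] / [3]
Final shape: (5, 2, 1).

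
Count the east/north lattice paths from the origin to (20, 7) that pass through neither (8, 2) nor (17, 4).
Number of paths = 539370

Inclusion–exclusion. Total paths: C(27, 20) = 888030. Through P₁: C(10, 8)·C(17, 12) = 278460. Through P₂: C(21, 17)·C(6, 3) = 119700. Since P₁ is strictly southwest of P₂, a monotone path through both must visit P₁ then P₂; paths through both = C(10, 8)·C(11, 9)·C(6, 3) = 49500. Avoid both = 888030 − 278460 − 119700 + 49500 = 539370.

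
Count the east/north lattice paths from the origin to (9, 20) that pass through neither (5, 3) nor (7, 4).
Number of paths = 9655059

Inclusion–exclusion. Total paths: C(29, 9) = 10015005. Through P₁: C(8, 5)·C(21, 4) = 335160. Through P₂: C(11, 7)·C(18, 2) = 50490. Since P₁ is strictly southwest of P₂, a monotone path through both must visit P₁ then P₂; paths through both = C(8, 5)·C(3, 2)·C(18, 2) = 25704. Avoid both = 10015005 − 335160 − 50490 + 25704 = 9655059.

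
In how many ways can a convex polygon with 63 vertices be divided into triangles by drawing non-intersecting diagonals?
C_61 = 6182127958584855650487080847216336

These polygon triangulations are counted by the Catalan number C_n = (1/(n + 1)) · C(2n, n). For n = 61: C_61 = (1/62) · C(122, 61) = 383291933432261050330199012527412832/62 = 6182127958584855650487080847216336.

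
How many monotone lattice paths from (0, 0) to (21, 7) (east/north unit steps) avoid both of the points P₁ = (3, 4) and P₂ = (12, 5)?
Number of paths = 816400

Inclusion–exclusion. Total paths: C(28, 21) = 1184040. Through P₁: C(7, 3)·C(21, 18) = 46550. Through P₂: C(17, 12)·C(11, 9) = 340340. Since P₁ is strictly southwest of P₂, a monotone path through both must visit P₁ then P₂; paths through both = C(7, 3)·C(10, 9)·C(11, 9) = 19250. Avoid both = 1184040 − 46550 − 340340 + 19250 = 816400.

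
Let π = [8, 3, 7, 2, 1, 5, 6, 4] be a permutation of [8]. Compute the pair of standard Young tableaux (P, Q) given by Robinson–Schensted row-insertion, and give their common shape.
P = [1, 4, 6] / [2, 5] / [3, 7] / [8];  Q = [1, 3, 7] / [2, 6] / [4, 8] / [5];  common shape = (3, 2, 2, 1)

Row-insert the values π_1, π_2, … into P one at a time, bumping the leftmost entry strictly greater than the inserted value down to the next row. The recording tableau Q records, in position (i, j), the step at which that cell was added to P.
  Insert 8 (step 1): P = [8];  Q = [1]
  Insert 3 (step 2): P = [3] / [8];  Q = [1] / [2]
  Insert 7 (step 3): P = [3, 7] / [8];  Q = [1, 3] / [2]
  Insert 2 (step 4): P = [2, 7] / [3] / [8];  Q = [1, 3] / [2] / [4]
  Insert 1 (step 5): P = [1, 7] / [2] / [3] / [8];  Q = [1, 3] / [2] / [4] / [5]
  Insert 5 (step 6): P = [1, 5] / [2, 7] / [3] / [8];  Q = [1, 3] / [2, 6] / [4] / [5]
  Insert 6 (step 7): P = [1, 5, 6] / [2, 7] / [3] / [8];  Q = [1, 3, 7] / [2, 6] / [4] / [5]
  Insert 4 (step 8): P = [1, 4, 6] / [2, 5] / [3, 7] / [8];  Q = [1, 3, 7] / [2, 6] / [4, 8] / [5]
Final shape: (3, 2, 2, 1).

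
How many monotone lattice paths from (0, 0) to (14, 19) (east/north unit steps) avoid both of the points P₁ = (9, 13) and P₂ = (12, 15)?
Number of paths = 402856260

Inclusion–exclusion. Total paths: C(33, 14) = 818809200. Through P₁: C(22, 9)·C(11, 5) = 229808040. Through P₂: C(27, 12)·C(6, 2) = 260757900. Since P₁ is strictly southwest of P₂, a monotone path through both must visit P₁ then P₂; paths through both = C(22, 9)·C(5, 3)·C(6, 2) = 74613000. Avoid both = 818809200 − 229808040 − 260757900 + 74613000 = 402856260.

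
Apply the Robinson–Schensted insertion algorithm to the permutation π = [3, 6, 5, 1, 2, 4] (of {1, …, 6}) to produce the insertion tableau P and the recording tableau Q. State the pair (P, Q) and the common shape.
P = [1, 2, 4] / [3, 5] / [6];  Q = [1, 2, 6] / [3, 5] / [4];  common shape = (3, 2, 1)

Row-insert the values π_1, π_2, … into P one at a time, bumping the leftmost entry strictly greater than the inserted value down to the next row. The recording tableau Q records, in position (i, j), the step at which that cell was added to P.
  Insert 3 (step 1): P = [3];  Q = [1]
  Insert 6 (step 2): P = [3, 6];  Q = [1, 2]
  Insert 5 (step 3): P = [3, 5] / [6];  Q = [1, 2] / [3]
  Insert 1 (step 4): P = [1, 5] / [3] / [6];  Q = [1, 2] / [3] / [4]
  Insert 2 (step 5): P = [1, 2] / [3, 5] / [6];  Q = [1, 2] / [3, 5] / [4]
  Insert 4 (step 6): P = [1, 2, 4] / [3, 5] / [6];  Q = [1, 2, 6] / [3, 5] / [4]
Final shape: (3, 2, 1).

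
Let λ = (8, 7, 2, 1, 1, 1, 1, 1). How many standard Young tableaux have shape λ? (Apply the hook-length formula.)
# SYT of shape (8, 7, 2, 1, 1, 1, 1, 1) = 360188928

Hook-length formula: f^λ = n! / Π hook(c), product over all cells c of the Young diagram. For λ = (8, 7, 2, 1, 1, 1, 1, 1), n = 22 boxes. Hook lengths by row (left-to-right, top-to-bottom): [15, 9, 7, 6, 5, 4, 3, 1]; [13, 7, 5, 4, 3, 2, 1]; [7, 1]; [5]; [4]; [3]; [2]; [1]. Product of hooks = 3120586560000. So f^λ = 22! / 3120586560000 = 1124000727777607680000 / 3120586560000 = 360188928.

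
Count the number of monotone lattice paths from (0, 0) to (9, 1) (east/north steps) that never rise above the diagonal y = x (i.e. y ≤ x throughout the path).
Number of paths = 9

By the reflection principle (André's argument), the number of monotone paths to (9, 1) with n ≤ m that never go above y = x is C(10, 9) − C(10, 10) = 10 − 1 = 9.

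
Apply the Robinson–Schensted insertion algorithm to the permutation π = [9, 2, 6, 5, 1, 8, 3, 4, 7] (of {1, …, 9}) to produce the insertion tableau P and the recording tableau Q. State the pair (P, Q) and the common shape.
P = [1, 3, 4, 7] / [2, 5, 8] / [6] / [9];  Q = [1, 3, 6, 9] / [2, 7, 8] / [4] / [5];  common shape = (4, 3, 1, 1)

Row-insert the values π_1, π_2, … into P one at a time, bumping the leftmost entry strictly greater than the inserted value down to the next row. The recording tableau Q records, in position (i, j), the step at which that cell was added to P.
  Insert 9 (step 1): P = [9];  Q = [1]
  Insert 2 (step 2): P = [2] / [9];  Q = [1] / [2]
  Insert 6 (step 3): P = [2, 6] / [9];  Q = [1, 3] / [2]
  Insert 5 (step 4): P = [2, 5] / [6] / [9];  Q = [1, 3] / [2] / [4]
  Insert 1 (step 5): P = [1, 5] / [2] / [6] / [9];  Q = [1, 3] / [2] / [4] / [5]
  Insert 8 (step 6): P = [1, 5, 8] / [2] / [6] / [9];  Q = [1, 3, 6] / [2] / [4] / [5]
  Insert 3 (step 7): P = [1, 3, 8] / [2, 5] / [6] / [9];  Q = [1, 3, 6] / [2, 7] / [4] / [5]
  Insert 4 (step 8): P = [1, 3, 4] / [2, 5, 8] / [6] / [9];  Q = [1, 3, 6] / [2, 7, 8] / [4] / [5]
  Insert 7 (step 9): P = [1, 3, 4, 7] / [2, 5, 8] / [6] / [9];  Q = [1, 3, 6, 9] / [2, 7, 8] / [4] / [5]
Final shape: (4, 3, 1, 1).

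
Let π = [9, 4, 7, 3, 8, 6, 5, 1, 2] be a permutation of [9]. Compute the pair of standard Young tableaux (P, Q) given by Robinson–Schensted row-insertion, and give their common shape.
P = [1, 2, 8] / [3, 5] / [4, 6] / [7] / [9];  Q = [1, 3, 5] / [2, 6] / [4, 9] / [7] / [8];  common shape = (3, 2, 2, 1, 1)

Row-insert the values π_1, π_2, … into P one at a time, bumping the leftmost entry strictly greater than the inserted value down to the next row. The recording tableau Q records, in position (i, j), the step at which that cell was added to P.
  Insert 9 (step 1): P = [9];  Q = [1]
  Insert 4 (step 2): P = [4] / [9];  Q = [1] / [2]
  Insert 7 (step 3): P = [4, 7] / [9];  Q = [1, 3] / [2]
  Insert 3 (step 4): P = [3, 7] / [4] / [9];  Q = [1, 3] / [2] / [4]
  Insert 8 (step 5): P = [3, 7, 8] / [4] / [9];  Q = [1, 3, 5] / [2] / [4]
  Insert 6 (step 6): P = [3, 6, 8] / [4, 7] / [9];  Q = [1, 3, 5] / [2, 6] / [4]
  Insert 5 (step 7): P = [3, 5, 8] / [4, 6] / [7] / [9];  Q = [1, 3, 5] / [2, 6] / [4] / [7]
  Insert 1 (step 8): P = [1, 5, 8] / [3, 6] / [4] / [7] / [9];  Q = [1, 3, 5] / [2, 6] / [4] / [7] / [8]
  Insert 2 (step 9): P = [1, 2, 8] / [3, 5] / [4, 6] / [7] / [9];  Q = [1, 3, 5] / [2, 6] / [4, 9] / [7] / [8]
Final shape: (3, 2, 2, 1, 1).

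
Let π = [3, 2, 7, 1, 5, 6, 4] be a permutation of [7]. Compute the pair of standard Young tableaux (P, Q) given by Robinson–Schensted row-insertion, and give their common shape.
P = [1, 4, 6] / [2, 5] / [3, 7];  Q = [1, 3, 6] / [2, 5] / [4, 7];  common shape = (3, 2, 2)

Row-insert the values π_1, π_2, … into P one at a time, bumping the leftmost entry strictly greater than the inserted value down to the next row. The recording tableau Q records, in position (i, j), the step at which that cell was added to P.
  Insert 3 (step 1): P = [3];  Q = [1]
  Insert 2 (step 2): P = [2] / [3];  Q = [1] / [2]
  Insert 7 (step 3): P = [2, 7] / [3];  Q = [1, 3] / [2]
  Insert 1 (step 4): P = [1, 7] / [2] / [3];  Q = [1, 3] / [2] / [4]
  Insert 5 (step 5): P = [1, 5] / [2, 7] / [3];  Q = [1, 3] / [2, 5] / [4]
  Insert 6 (step 6): P = [1, 5, 6] / [2, 7] / [3];  Q = [1, 3, 6] / [2, 5] / [4]
  Insert 4 (step 7): P = [1, 4, 6] / [2, 5] / [3, 7];  Q = [1, 3, 6] / [2, 5] / [4, 7]
Final shape: (3, 2, 2).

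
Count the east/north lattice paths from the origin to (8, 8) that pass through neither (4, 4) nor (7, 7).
Number of paths = 3906

Inclusion–exclusion. Total paths: C(16, 8) = 12870. Through P₁: C(8, 4)·C(8, 4) = 4900. Through P₂: C(14, 7)·C(2, 1) = 6864. Since P₁ is strictly southwest of P₂, a monotone path through both must visit P₁ then P₂; paths through both = C(8, 4)·C(6, 3)·C(2, 1) = 2800. Avoid both = 12870 − 4900 − 6864 + 2800 = 3906.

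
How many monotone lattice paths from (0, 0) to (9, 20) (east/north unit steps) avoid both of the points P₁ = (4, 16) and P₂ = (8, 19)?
Number of paths = 5303535

Inclusion–exclusion. Total paths: C(29, 9) = 10015005. Through P₁: C(20, 4)·C(9, 5) = 610470. Through P₂: C(27, 8)·C(2, 1) = 4440150. Since P₁ is strictly southwest of P₂, a monotone path through both must visit P₁ then P₂; paths through both = C(20, 4)·C(7, 4)·C(2, 1) = 339150. Avoid both = 10015005 − 610470 − 4440150 + 339150 = 5303535.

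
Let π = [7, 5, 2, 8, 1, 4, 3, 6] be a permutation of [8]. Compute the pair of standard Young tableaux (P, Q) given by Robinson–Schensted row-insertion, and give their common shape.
P = [1, 3, 6] / [2, 4] / [5, 8] / [7];  Q = [1, 4, 8] / [2, 6] / [3, 7] / [5];  common shape = (3, 2, 2, 1)

Row-insert the values π_1, π_2, … into P one at a time, bumping the leftmost entry strictly greater than the inserted value down to the next row. The recording tableau Q records, in position (i, j), the step at which that cell was added to P.
  Insert 7 (step 1): P = [7];  Q = [1]
  Insert 5 (step 2): P = [5] / [7];  Q = [1] / [2]
  Insert 2 (step 3): P = [2] / [5] / [7];  Q = [1] / [2] / [3]
  Insert 8 (step 4): P = [2, 8] / [5] / [7];  Q = [1, 4] / [2] / [3]
  Insert 1 (step 5): P = [1, 8] / [2] / [5] / [7];  Q = [1, 4] / [2] / [3] / [5]
  Insert 4 (step 6): P = [1, 4] / [2, 8] / [5] / [7];  Q = [1, 4] / [2, 6] / [3] / [5]
  Insert 3 (step 7): P = [1, 3] / [2, 4] / [5, 8] / [7];  Q = [1, 4] / [2, 6] / [3, 7] / [5]
  Insert 6 (step 8): P = [1, 3, 6] / [2, 4] / [5, 8] / [7];  Q = [1, 4, 8] / [2, 6] / [3, 7] / [5]
Final shape: (3, 2, 2, 1).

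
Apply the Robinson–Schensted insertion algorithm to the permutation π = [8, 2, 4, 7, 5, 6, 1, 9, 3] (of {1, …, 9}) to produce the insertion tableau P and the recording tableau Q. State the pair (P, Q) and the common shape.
P = [1, 3, 5, 6, 9] / [2, 4] / [7] / [8];  Q = [1, 3, 4, 6, 8] / [2, 9] / [5] / [7];  common shape = (5, 2, 1, 1)

Row-insert the values π_1, π_2, … into P one at a time, bumping the leftmost entry strictly greater than the inserted value down to the next row. The recording tableau Q records, in position (i, j), the step at which that cell was added to P.
  Insert 8 (step 1): P = [8];  Q = [1]
  Insert 2 (step 2): P = [2] / [8];  Q = [1] / [2]
  Insert 4 (step 3): P = [2, 4] / [8];  Q = [1, 3] / [2]
  Insert 7 (step 4): P = [2, 4, 7] / [8];  Q = [1, 3, 4] / [2]
  Insert 5 (step 5): P = [2, 4, 5] / [7] / [8];  Q = [1, 3, 4] / [2] / [5]
  Insert 6 (step 6): P = [2, 4, 5, 6] / [7] / [8];  Q = [1, 3, 4, 6] / [2] / [5]
  Insert 1 (step 7): P = [1, 4, 5, 6] / [2] / [7] / [8];  Q = [1, 3, 4, 6] / [2] / [5] / [7]
  Insert 9 (step 8): P = [1, 4, 5, 6, 9] / [2] / [7] / [8];  Q = [1, 3, 4, 6, 8] / [2] / [5] / [7]
  Insert 3 (step 9): P = [1, 3, 5, 6, 9] / [2, 4] / [7] / [8];  Q = [1, 3, 4, 6, 8] / [2, 9] / [5] / [7]
Final shape: (5, 2, 1, 1).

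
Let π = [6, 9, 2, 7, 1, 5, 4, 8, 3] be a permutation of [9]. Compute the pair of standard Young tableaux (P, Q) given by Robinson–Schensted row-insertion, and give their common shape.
P = [1, 3, 8] / [2, 4] / [5, 7] / [6] / [9];  Q = [1, 2, 8] / [3, 4] / [5, 6] / [7] / [9];  common shape = (3, 2, 2, 1, 1)

Row-insert the values π_1, π_2, … into P one at a time, bumping the leftmost entry strictly greater than the inserted value down to the next row. The recording tableau Q records, in position (i, j), the step at which that cell was added to P.
  Insert 6 (step 1): P = [6];  Q = [1]
  Insert 9 (step 2): P = [6, 9];  Q = [1, 2]
  Insert 2 (step 3): P = [2, 9] / [6];  Q = [1, 2] / [3]
  Insert 7 (step 4): P = [2, 7] / [6, 9];  Q = [1, 2] / [3, 4]
  Insert 1 (step 5): P = [1, 7] / [2, 9] / [6];  Q = [1, 2] / [3, 4] / [5]
  Insert 5 (step 6): P = [1, 5] / [2, 7] / [6, 9];  Q = [1, 2] / [3, 4] / [5, 6]
  Insert 4 (step 7): P = [1, 4] / [2, 5] / [6, 7] / [9];  Q = [1, 2] / [3, 4] / [5, 6] / [7]
  Insert 8 (step 8): P = [1, 4, 8] / [2, 5] / [6, 7] / [9];  Q = [1, 2, 8] / [3, 4] / [5, 6] / [7]
  Insert 3 (step 9): P = [1, 3, 8] / [2, 4] / [5, 7] / [6] / [9];  Q = [1, 2, 8] / [3, 4] / [5, 6] / [7] / [9]
Final shape: (3, 2, 2, 1, 1).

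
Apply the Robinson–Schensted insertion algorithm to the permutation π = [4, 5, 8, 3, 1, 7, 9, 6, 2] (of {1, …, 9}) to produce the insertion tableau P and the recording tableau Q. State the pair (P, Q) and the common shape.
P = [1, 2, 6, 9] / [3, 5] / [4, 7] / [8];  Q = [1, 2, 3, 7] / [4, 6] / [5, 8] / [9];  common shape = (4, 2, 2, 1)

Row-insert the values π_1, π_2, … into P one at a time, bumping the leftmost entry strictly greater than the inserted value down to the next row. The recording tableau Q records, in position (i, j), the step at which that cell was added to P.
  Insert 4 (step 1): P = [4];  Q = [1]
  Insert 5 (step 2): P = [4, 5];  Q = [1, 2]
  Insert 8 (step 3): P = [4, 5, 8];  Q = [1, 2, 3]
  Insert 3 (step 4): P = [3, 5, 8] / [4];  Q = [1, 2, 3] / [4]
  Insert 1 (step 5): P = [1, 5, 8] / [3] / [4];  Q = [1, 2, 3] / [4] / [5]
  Insert 7 (step 6): P = [1, 5, 7] / [3, 8] / [4];  Q = [1, 2, 3] / [4, 6] / [5]
  Insert 9 (step 7): P = [1, 5, 7, 9] / [3, 8] / [4];  Q = [1, 2, 3, 7] / [4, 6] / [5]
  Insert 6 (step 8): P = [1, 5, 6, 9] / [3, 7] / [4, 8];  Q = [1, 2, 3, 7] / [4, 6] / [5, 8]
  Insert 2 (step 9): P = [1, 2, 6, 9] / [3, 5] / [4, 7] / [8];  Q = [1, 2, 3, 7] / [4, 6] / [5, 8] / [9]
Final shape: (4, 2, 2, 1).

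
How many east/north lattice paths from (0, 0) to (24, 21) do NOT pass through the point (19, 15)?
Number of paths = 2916198755910

Total paths from (0, 0) to (24, 21): C(45, 24) = 3773655750150. Paths through (19, 15): (paths (0, 0) → (19, 15)) × (paths (19, 15) → (24, 21)) = C(34, 19) · C(11, 5) = 1855967520 · 462 = 857456994240. Avoidance count = 3773655750150 − 857456994240 = 2916198755910.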